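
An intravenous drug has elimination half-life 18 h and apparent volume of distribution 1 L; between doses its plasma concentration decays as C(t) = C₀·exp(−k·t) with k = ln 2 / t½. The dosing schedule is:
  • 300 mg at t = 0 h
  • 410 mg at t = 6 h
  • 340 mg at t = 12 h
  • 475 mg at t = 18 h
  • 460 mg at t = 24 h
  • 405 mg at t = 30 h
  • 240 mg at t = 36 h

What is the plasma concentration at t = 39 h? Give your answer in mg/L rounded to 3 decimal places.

k = ln 2 / 18 = 0.03851 per h
Dose 1 (300 mg at t=0 h): 300·exp(−0.03851·39) = 66.817 mg/L
Dose 2 (410 mg at t=6 h): 410·exp(−0.03851·33) = 115.052 mg/L
Dose 3 (340 mg at t=12 h): 340·exp(−0.03851·27) = 120.208 mg/L
Dose 4 (475 mg at t=18 h): 475·exp(−0.03851·21) = 211.588 mg/L
Dose 5 (460 mg at t=24 h): 460·exp(−0.03851·15) = 258.166 mg/L
Dose 6 (405 mg at t=30 h): 405·exp(−0.03851·9) = 286.378 mg/L
Dose 7 (240 mg at t=36 h): 240·exp(−0.03851·3) = 213.816 mg/L
C(39) = 66.817 + 115.052 + 120.208 + 211.588 + 258.166 + 286.378 + 213.816 = 1272.027 mg/L

1272.027 mg/L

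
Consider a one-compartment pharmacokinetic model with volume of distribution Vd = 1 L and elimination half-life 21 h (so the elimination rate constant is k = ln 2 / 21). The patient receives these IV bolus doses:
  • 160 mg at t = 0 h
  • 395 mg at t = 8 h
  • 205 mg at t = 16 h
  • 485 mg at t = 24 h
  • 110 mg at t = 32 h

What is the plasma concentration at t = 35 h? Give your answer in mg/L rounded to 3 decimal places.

758.871 mg/L

k = ln 2 / 21 = 0.03301 per h
Dose 1 (160 mg at t=0 h): 160·exp(−0.03301·35) = 50.397 mg/L
Dose 2 (395 mg at t=8 h): 395·exp(−0.03301·27) = 162.016 mg/L
Dose 3 (205 mg at t=16 h): 205·exp(−0.03301·19) = 109.495 mg/L
Dose 4 (485 mg at t=24 h): 485·exp(−0.03301·11) = 337.333 mg/L
Dose 5 (110 mg at t=32 h): 110·exp(−0.03301·3) = 99.630 mg/L
C(35) = 50.397 + 162.016 + 109.495 + 337.333 + 99.630 = 758.871 mg/L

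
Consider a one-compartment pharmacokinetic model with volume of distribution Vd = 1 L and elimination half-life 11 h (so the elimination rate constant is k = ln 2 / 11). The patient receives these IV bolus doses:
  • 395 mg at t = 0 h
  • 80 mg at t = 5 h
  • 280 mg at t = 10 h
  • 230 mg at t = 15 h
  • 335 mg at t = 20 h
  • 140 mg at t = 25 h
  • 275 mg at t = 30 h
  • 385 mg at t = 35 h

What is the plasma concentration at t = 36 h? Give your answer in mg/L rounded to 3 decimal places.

k = ln 2 / 11 = 0.06301 per h
Dose 1 (395 mg at t=0 h): 395·exp(−0.06301·36) = 40.870 mg/L
Dose 2 (80 mg at t=5 h): 80·exp(−0.06301·31) = 11.343 mg/L
Dose 3 (280 mg at t=10 h): 280·exp(−0.06301·26) = 54.404 mg/L
Dose 4 (230 mg at t=15 h): 230·exp(−0.06301·21) = 61.240 mg/L
Dose 5 (335 mg at t=20 h): 335·exp(−0.06301·16) = 122.231 mg/L
Dose 6 (140 mg at t=25 h): 140·exp(−0.06301·11) = 70.000 mg/L
Dose 7 (275 mg at t=30 h): 275·exp(−0.06301·6) = 188.423 mg/L
Dose 8 (385 mg at t=35 h): 385·exp(−0.06301·1) = 361.488 mg/L
C(36) = 40.870 + 11.343 + 54.404 + 61.240 + 122.231 + 70.000 + 188.423 + 361.488 = 910.001 mg/L

910.001 mg/L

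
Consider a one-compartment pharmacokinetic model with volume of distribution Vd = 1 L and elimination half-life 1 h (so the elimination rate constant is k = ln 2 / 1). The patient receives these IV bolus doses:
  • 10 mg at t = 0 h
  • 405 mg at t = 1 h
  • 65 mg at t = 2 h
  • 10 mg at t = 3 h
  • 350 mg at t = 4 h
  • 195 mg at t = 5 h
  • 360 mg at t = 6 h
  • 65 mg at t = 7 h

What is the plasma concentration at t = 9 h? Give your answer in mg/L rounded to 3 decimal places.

86.641 mg/L

k = ln 2 / 1 = 0.69315 per h
Dose 1 (10 mg at t=0 h): 10·exp(−0.69315·9) = 0.020 mg/L
Dose 2 (405 mg at t=1 h): 405·exp(−0.69315·8) = 1.582 mg/L
Dose 3 (65 mg at t=2 h): 65·exp(−0.69315·7) = 0.508 mg/L
Dose 4 (10 mg at t=3 h): 10·exp(−0.69315·6) = 0.156 mg/L
Dose 5 (350 mg at t=4 h): 350·exp(−0.69315·5) = 10.938 mg/L
Dose 6 (195 mg at t=5 h): 195·exp(−0.69315·4) = 12.188 mg/L
Dose 7 (360 mg at t=6 h): 360·exp(−0.69315·3) = 45.000 mg/L
Dose 8 (65 mg at t=7 h): 65·exp(−0.69315·2) = 16.250 mg/L
C(9) = 0.020 + 1.582 + 0.508 + 0.156 + 10.938 + 12.188 + 45.000 + 16.250 = 86.641 mg/L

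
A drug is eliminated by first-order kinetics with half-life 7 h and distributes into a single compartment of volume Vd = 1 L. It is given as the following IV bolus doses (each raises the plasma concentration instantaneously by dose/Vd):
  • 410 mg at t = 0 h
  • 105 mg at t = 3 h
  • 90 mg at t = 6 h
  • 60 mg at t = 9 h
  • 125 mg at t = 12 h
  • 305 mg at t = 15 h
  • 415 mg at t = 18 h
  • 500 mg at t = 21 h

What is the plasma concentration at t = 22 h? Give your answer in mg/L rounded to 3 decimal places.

1028.510 mg/L

k = ln 2 / 7 = 0.09902 per h
Dose 1 (410 mg at t=0 h): 410·exp(−0.09902·22) = 46.418 mg/L
Dose 2 (105 mg at t=3 h): 105·exp(−0.09902·19) = 16.000 mg/L
Dose 3 (90 mg at t=6 h): 90·exp(−0.09902·16) = 18.458 mg/L
Dose 4 (60 mg at t=9 h): 60·exp(−0.09902·13) = 16.561 mg/L
Dose 5 (125 mg at t=12 h): 125·exp(−0.09902·10) = 46.437 mg/L
Dose 6 (305 mg at t=15 h): 305·exp(−0.09902·7) = 152.500 mg/L
Dose 7 (415 mg at t=18 h): 415·exp(−0.09902·4) = 279.274 mg/L
Dose 8 (500 mg at t=21 h): 500·exp(−0.09902·1) = 452.862 mg/L
C(22) = 46.418 + 16.000 + 18.458 + 16.561 + 46.437 + 152.500 + 279.274 + 452.862 = 1028.510 mg/L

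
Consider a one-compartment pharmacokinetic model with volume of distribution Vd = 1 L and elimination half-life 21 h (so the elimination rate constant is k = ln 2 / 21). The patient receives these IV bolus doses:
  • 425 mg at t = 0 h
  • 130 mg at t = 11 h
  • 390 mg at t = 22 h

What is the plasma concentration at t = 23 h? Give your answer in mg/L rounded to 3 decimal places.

k = ln 2 / 21 = 0.03301 per h
Dose 1 (425 mg at t=0 h): 425·exp(−0.03301·23) = 198.925 mg/L
Dose 2 (130 mg at t=11 h): 130·exp(−0.03301·12) = 87.484 mg/L
Dose 3 (390 mg at t=22 h): 390·exp(−0.03301·1) = 377.337 mg/L
C(23) = 198.925 + 87.484 + 377.337 = 663.746 mg/L

663.746 mg/L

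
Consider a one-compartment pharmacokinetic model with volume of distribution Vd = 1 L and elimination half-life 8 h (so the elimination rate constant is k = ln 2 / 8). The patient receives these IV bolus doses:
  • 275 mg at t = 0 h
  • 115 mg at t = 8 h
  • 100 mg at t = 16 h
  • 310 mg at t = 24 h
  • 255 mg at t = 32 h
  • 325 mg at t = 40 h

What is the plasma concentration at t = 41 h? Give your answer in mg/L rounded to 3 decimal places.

k = ln 2 / 8 = 0.08664 per h
Dose 1 (275 mg at t=0 h): 275·exp(−0.08664·41) = 7.881 mg/L
Dose 2 (115 mg at t=8 h): 115·exp(−0.08664·33) = 6.591 mg/L
Dose 3 (100 mg at t=16 h): 100·exp(−0.08664·25) = 11.463 mg/L
Dose 4 (310 mg at t=24 h): 310·exp(−0.08664·17) = 71.068 mg/L
Dose 5 (255 mg at t=32 h): 255·exp(−0.08664·9) = 116.918 mg/L
Dose 6 (325 mg at t=40 h): 325·exp(−0.08664·1) = 298.026 mg/L
C(41) = 7.881 + 6.591 + 11.463 + 71.068 + 116.918 + 298.026 = 511.946 mg/L

511.946 mg/L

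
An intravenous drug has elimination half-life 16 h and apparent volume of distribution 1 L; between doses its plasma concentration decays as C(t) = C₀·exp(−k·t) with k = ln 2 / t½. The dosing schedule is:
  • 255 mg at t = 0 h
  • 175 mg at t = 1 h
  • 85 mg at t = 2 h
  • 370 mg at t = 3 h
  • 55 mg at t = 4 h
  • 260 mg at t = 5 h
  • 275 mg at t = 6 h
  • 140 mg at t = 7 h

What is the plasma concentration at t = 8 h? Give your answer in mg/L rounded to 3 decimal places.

k = ln 2 / 16 = 0.04332 per h
Dose 1 (255 mg at t=0 h): 255·exp(−0.04332·8) = 180.312 mg/L
Dose 2 (175 mg at t=1 h): 175·exp(−0.04332·7) = 129.222 mg/L
Dose 3 (85 mg at t=2 h): 85·exp(−0.04332·6) = 65.544 mg/L
Dose 4 (370 mg at t=3 h): 370·exp(−0.04332·5) = 297.941 mg/L
Dose 5 (55 mg at t=4 h): 55·exp(−0.04332·4) = 46.249 mg/L
Dose 6 (260 mg at t=5 h): 260·exp(−0.04332·3) = 228.313 mg/L
Dose 7 (275 mg at t=6 h): 275·exp(−0.04332·2) = 252.176 mg/L
Dose 8 (140 mg at t=7 h): 140·exp(−0.04332·1) = 134.064 mg/L
C(8) = 180.312 + 129.222 + 65.544 + 297.941 + 46.249 + 228.313 + 252.176 + 134.064 = 1333.822 mg/L

1333.822 mg/L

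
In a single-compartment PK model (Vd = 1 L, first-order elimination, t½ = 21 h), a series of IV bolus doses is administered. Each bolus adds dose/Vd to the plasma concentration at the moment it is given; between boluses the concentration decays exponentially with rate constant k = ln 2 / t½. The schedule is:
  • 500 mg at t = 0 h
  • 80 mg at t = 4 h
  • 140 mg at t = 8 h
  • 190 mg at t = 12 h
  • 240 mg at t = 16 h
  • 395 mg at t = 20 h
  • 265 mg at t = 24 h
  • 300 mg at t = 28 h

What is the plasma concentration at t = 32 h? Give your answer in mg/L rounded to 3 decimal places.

k = ln 2 / 21 = 0.03301 per h
Dose 1 (500 mg at t=0 h): 500·exp(−0.03301·32) = 173.883 mg/L
Dose 2 (80 mg at t=4 h): 80·exp(−0.03301·28) = 31.748 mg/L
Dose 3 (140 mg at t=8 h): 140·exp(−0.03301·24) = 63.401 mg/L
Dose 4 (190 mg at t=12 h): 190·exp(−0.03301·20) = 98.188 mg/L
Dose 5 (240 mg at t=16 h): 240·exp(−0.03301·16) = 141.532 mg/L
Dose 6 (395 mg at t=20 h): 395·exp(−0.03301·12) = 265.815 mg/L
Dose 7 (265 mg at t=24 h): 265·exp(−0.03301·8) = 203.502 mg/L
Dose 8 (300 mg at t=28 h): 300·exp(−0.03301·4) = 262.895 mg/L
C(32) = 173.883 + 31.748 + 63.401 + 98.188 + 141.532 + 265.815 + 203.502 + 262.895 = 1240.964 mg/L

1240.964 mg/L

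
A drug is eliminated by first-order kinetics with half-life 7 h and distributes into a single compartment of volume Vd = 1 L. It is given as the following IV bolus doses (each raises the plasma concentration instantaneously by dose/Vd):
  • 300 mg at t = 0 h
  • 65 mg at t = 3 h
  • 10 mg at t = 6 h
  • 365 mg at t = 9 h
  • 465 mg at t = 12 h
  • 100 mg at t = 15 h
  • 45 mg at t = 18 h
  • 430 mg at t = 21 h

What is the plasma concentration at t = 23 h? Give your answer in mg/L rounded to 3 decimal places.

714.760 mg/L

k = ln 2 / 7 = 0.09902 per h
Dose 1 (300 mg at t=0 h): 300·exp(−0.09902·23) = 30.763 mg/L
Dose 2 (65 mg at t=3 h): 65·exp(−0.09902·20) = 8.971 mg/L
Dose 3 (10 mg at t=6 h): 10·exp(−0.09902·17) = 1.857 mg/L
Dose 4 (365 mg at t=9 h): 365·exp(−0.09902·14) = 91.250 mg/L
Dose 5 (465 mg at t=12 h): 465·exp(−0.09902·11) = 156.461 mg/L
Dose 6 (100 mg at t=15 h): 100·exp(−0.09902·8) = 45.286 mg/L
Dose 7 (45 mg at t=18 h): 45·exp(−0.09902·5) = 27.428 mg/L
Dose 8 (430 mg at t=21 h): 430·exp(−0.09902·2) = 352.744 mg/L
C(23) = 30.763 + 8.971 + 1.857 + 91.250 + 156.461 + 45.286 + 27.428 + 352.744 = 714.760 mg/L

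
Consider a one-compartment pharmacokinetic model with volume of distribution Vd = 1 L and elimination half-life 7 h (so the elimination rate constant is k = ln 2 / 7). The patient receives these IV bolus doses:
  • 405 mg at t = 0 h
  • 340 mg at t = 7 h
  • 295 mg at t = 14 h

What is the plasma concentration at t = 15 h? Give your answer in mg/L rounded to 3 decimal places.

512.866 mg/L

k = ln 2 / 7 = 0.09902 per h
Dose 1 (405 mg at t=0 h): 405·exp(−0.09902·15) = 91.705 mg/L
Dose 2 (340 mg at t=7 h): 340·exp(−0.09902·8) = 153.973 mg/L
Dose 3 (295 mg at t=14 h): 295·exp(−0.09902·1) = 267.188 mg/L
C(15) = 91.705 + 153.973 + 267.188 = 512.866 mg/L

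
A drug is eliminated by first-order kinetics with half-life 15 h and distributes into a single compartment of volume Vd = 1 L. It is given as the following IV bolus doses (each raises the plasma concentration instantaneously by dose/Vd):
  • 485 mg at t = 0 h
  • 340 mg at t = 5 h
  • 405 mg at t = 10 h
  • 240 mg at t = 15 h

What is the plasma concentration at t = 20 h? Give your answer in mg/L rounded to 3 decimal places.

808.095 mg/L

k = ln 2 / 15 = 0.04621 per h
Dose 1 (485 mg at t=0 h): 485·exp(−0.04621·20) = 192.472 mg/L
Dose 2 (340 mg at t=5 h): 340·exp(−0.04621·15) = 170.000 mg/L
Dose 3 (405 mg at t=10 h): 405·exp(−0.04621·10) = 255.134 mg/L
Dose 4 (240 mg at t=15 h): 240·exp(−0.04621·5) = 190.488 mg/L
C(20) = 192.472 + 170.000 + 255.134 + 190.488 = 808.095 mg/L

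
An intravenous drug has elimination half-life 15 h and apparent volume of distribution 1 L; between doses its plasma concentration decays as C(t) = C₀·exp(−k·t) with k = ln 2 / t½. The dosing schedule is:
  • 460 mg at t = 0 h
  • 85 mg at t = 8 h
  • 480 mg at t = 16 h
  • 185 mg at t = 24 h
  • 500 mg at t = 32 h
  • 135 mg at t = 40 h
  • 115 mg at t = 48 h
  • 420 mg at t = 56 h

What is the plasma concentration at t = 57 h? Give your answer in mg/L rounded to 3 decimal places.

k = ln 2 / 15 = 0.04621 per h
Dose 1 (460 mg at t=0 h): 460·exp(−0.04621·57) = 33.025 mg/L
Dose 2 (85 mg at t=8 h): 85·exp(−0.04621·49) = 8.832 mg/L
Dose 3 (480 mg at t=16 h): 480·exp(−0.04621·41) = 72.182 mg/L
Dose 4 (185 mg at t=24 h): 185·exp(−0.04621·33) = 40.263 mg/L
Dose 5 (500 mg at t=32 h): 500·exp(−0.04621·25) = 157.490 mg/L
Dose 6 (135 mg at t=40 h): 135·exp(−0.04621·17) = 61.541 mg/L
Dose 7 (115 mg at t=48 h): 115·exp(−0.04621·9) = 75.872 mg/L
Dose 8 (420 mg at t=56 h): 420·exp(−0.04621·1) = 401.033 mg/L
C(57) = 33.025 + 8.832 + 72.182 + 40.263 + 157.490 + 61.541 + 75.872 + 401.033 = 850.238 mg/L

850.238 mg/L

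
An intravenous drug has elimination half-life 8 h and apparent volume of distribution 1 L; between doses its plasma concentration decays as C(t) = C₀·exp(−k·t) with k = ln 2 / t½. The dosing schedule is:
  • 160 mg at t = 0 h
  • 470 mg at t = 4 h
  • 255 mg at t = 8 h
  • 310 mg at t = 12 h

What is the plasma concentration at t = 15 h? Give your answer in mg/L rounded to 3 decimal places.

k = ln 2 / 8 = 0.08664 per h
Dose 1 (160 mg at t=0 h): 160·exp(−0.08664·15) = 43.620 mg/L
Dose 2 (470 mg at t=4 h): 470·exp(−0.08664·11) = 181.210 mg/L
Dose 3 (255 mg at t=8 h): 255·exp(−0.08664·7) = 139.040 mg/L
Dose 4 (310 mg at t=12 h): 310·exp(−0.08664·3) = 239.043 mg/L
C(15) = 43.620 + 181.210 + 139.040 + 239.043 = 602.912 mg/L

602.912 mg/L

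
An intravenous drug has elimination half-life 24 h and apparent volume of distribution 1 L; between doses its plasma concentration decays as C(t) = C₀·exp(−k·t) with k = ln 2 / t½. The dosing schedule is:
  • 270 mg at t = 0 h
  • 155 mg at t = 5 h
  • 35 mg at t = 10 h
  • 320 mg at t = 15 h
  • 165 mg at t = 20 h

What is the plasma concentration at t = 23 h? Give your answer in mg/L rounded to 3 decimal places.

660.453 mg/L

k = ln 2 / 24 = 0.02888 per h
Dose 1 (270 mg at t=0 h): 270·exp(−0.02888·23) = 138.956 mg/L
Dose 2 (155 mg at t=5 h): 155·exp(−0.02888·18) = 92.164 mg/L
Dose 3 (35 mg at t=10 h): 35·exp(−0.02888·13) = 24.044 mg/L
Dose 4 (320 mg at t=15 h): 320·exp(−0.02888·8) = 253.984 mg/L
Dose 5 (165 mg at t=20 h): 165·exp(−0.02888·3) = 151.306 mg/L
C(23) = 138.956 + 92.164 + 24.044 + 253.984 + 151.306 = 660.453 mg/L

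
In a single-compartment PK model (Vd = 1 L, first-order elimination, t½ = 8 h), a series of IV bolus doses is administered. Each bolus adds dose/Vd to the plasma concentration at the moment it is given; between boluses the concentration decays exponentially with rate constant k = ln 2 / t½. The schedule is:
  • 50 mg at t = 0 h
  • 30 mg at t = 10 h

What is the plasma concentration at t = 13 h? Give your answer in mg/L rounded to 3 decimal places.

39.344 mg/L

k = ln 2 / 8 = 0.08664 per h
Dose 1 (50 mg at t=0 h): 50·exp(−0.08664·13) = 16.210 mg/L
Dose 2 (30 mg at t=10 h): 30·exp(−0.08664·3) = 23.133 mg/L
C(13) = 16.210 + 23.133 = 39.344 mg/L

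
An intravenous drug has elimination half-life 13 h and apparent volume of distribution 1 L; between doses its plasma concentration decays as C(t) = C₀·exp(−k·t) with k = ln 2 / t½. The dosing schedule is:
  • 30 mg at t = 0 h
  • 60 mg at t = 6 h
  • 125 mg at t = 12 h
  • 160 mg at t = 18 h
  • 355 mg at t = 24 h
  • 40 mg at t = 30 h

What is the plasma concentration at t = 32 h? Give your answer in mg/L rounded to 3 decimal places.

407.007 mg/L

k = ln 2 / 13 = 0.05332 per h
Dose 1 (30 mg at t=0 h): 30·exp(−0.05332·32) = 5.447 mg/L
Dose 2 (60 mg at t=6 h): 60·exp(−0.05332·26) = 15.000 mg/L
Dose 3 (125 mg at t=12 h): 125·exp(−0.05332·20) = 43.032 mg/L
Dose 4 (160 mg at t=18 h): 160·exp(−0.05332·14) = 75.846 mg/L
Dose 5 (355 mg at t=24 h): 355·exp(−0.05332·8) = 231.728 mg/L
Dose 6 (40 mg at t=30 h): 40·exp(−0.05332·2) = 35.954 mg/L
C(32) = 5.447 + 15.000 + 43.032 + 75.846 + 231.728 + 35.954 = 407.007 mg/L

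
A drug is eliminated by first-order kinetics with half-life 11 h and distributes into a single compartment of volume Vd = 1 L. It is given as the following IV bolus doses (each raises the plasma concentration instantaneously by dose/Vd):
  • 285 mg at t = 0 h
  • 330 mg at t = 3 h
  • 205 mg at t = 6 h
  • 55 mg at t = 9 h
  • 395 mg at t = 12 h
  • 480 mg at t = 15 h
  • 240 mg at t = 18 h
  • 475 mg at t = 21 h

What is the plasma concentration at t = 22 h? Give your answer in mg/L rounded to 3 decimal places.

1421.626 mg/L

k = ln 2 / 11 = 0.06301 per h
Dose 1 (285 mg at t=0 h): 285·exp(−0.06301·22) = 71.250 mg/L
Dose 2 (330 mg at t=3 h): 330·exp(−0.06301·19) = 99.667 mg/L
Dose 3 (205 mg at t=6 h): 205·exp(−0.06301·16) = 74.798 mg/L
Dose 4 (55 mg at t=9 h): 55·exp(−0.06301·13) = 24.244 mg/L
Dose 5 (395 mg at t=12 h): 395·exp(−0.06301·10) = 210.346 mg/L
Dose 6 (480 mg at t=15 h): 480·exp(−0.06301·7) = 308.800 mg/L
Dose 7 (240 mg at t=18 h): 240·exp(−0.06301·4) = 186.529 mg/L
Dose 8 (475 mg at t=21 h): 475·exp(−0.06301·1) = 445.992 mg/L
C(22) = 71.250 + 99.667 + 74.798 + 24.244 + 210.346 + 308.800 + 186.529 + 445.992 = 1421.626 mg/L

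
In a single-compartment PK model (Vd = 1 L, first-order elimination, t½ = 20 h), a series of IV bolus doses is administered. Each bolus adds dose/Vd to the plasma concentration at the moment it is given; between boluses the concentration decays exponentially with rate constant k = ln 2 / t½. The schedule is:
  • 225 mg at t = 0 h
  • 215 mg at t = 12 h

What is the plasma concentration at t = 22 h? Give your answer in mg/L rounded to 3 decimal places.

256.994 mg/L

k = ln 2 / 20 = 0.03466 per h
Dose 1 (225 mg at t=0 h): 225·exp(−0.03466·22) = 104.966 mg/L
Dose 2 (215 mg at t=12 h): 215·exp(−0.03466·10) = 152.028 mg/L
C(22) = 104.966 + 152.028 = 256.994 mg/L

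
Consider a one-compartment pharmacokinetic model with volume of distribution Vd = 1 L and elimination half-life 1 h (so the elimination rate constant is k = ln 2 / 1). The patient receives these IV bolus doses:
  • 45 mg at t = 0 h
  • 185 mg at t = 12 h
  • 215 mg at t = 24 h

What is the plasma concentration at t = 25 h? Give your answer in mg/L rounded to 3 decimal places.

k = ln 2 / 1 = 0.69315 per h
Dose 1 (45 mg at t=0 h): 45·exp(−0.69315·25) = 0.000 mg/L
Dose 2 (185 mg at t=12 h): 185·exp(−0.69315·13) = 0.023 mg/L
Dose 3 (215 mg at t=24 h): 215·exp(−0.69315·1) = 107.500 mg/L
C(25) = 0.000 + 0.023 + 107.500 = 107.523 mg/L

107.523 mg/L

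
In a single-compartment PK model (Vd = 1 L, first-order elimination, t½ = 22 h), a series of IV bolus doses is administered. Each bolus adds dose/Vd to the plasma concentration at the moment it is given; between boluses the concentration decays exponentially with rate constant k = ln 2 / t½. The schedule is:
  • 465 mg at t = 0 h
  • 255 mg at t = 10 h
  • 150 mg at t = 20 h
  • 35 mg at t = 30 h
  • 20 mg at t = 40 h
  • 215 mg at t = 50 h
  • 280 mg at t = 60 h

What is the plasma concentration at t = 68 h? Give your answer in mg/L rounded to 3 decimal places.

k = ln 2 / 22 = 0.03151 per h
Dose 1 (465 mg at t=0 h): 465·exp(−0.03151·68) = 54.575 mg/L
Dose 2 (255 mg at t=10 h): 255·exp(−0.03151·58) = 41.012 mg/L
Dose 3 (150 mg at t=20 h): 150·exp(−0.03151·48) = 33.060 mg/L
Dose 4 (35 mg at t=30 h): 35·exp(−0.03151·38) = 10.571 mg/L
Dose 5 (20 mg at t=40 h): 20·exp(−0.03151·28) = 8.278 mg/L
Dose 6 (215 mg at t=50 h): 215·exp(−0.03151·18) = 121.939 mg/L
Dose 7 (280 mg at t=60 h): 280·exp(−0.03151·8) = 217.617 mg/L
C(68) = 54.575 + 41.012 + 33.060 + 10.571 + 8.278 + 121.939 + 217.617 = 487.051 mg/L

487.051 mg/L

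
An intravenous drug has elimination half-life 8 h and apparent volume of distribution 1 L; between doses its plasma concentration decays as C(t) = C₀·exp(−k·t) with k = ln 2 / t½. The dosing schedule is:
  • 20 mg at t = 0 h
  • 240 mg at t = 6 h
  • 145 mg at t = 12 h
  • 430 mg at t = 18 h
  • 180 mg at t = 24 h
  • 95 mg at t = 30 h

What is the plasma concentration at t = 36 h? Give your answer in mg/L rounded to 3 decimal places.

247.370 mg/L

k = ln 2 / 8 = 0.08664 per h
Dose 1 (20 mg at t=0 h): 20·exp(−0.08664·36) = 0.884 mg/L
Dose 2 (240 mg at t=6 h): 240·exp(−0.08664·30) = 17.838 mg/L
Dose 3 (145 mg at t=12 h): 145·exp(−0.08664·24) = 18.125 mg/L
Dose 4 (430 mg at t=18 h): 430·exp(−0.08664·18) = 90.396 mg/L
Dose 5 (180 mg at t=24 h): 180·exp(−0.08664·12) = 63.640 mg/L
Dose 6 (95 mg at t=30 h): 95·exp(−0.08664·6) = 56.487 mg/L
C(36) = 0.884 + 17.838 + 18.125 + 90.396 + 63.640 + 56.487 = 247.370 mg/L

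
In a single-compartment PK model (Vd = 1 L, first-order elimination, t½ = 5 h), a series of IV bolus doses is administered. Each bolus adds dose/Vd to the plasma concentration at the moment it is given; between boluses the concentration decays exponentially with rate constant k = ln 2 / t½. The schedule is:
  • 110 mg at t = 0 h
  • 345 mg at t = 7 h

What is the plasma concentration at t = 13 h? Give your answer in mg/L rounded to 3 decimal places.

168.313 mg/L

k = ln 2 / 5 = 0.13863 per h
Dose 1 (110 mg at t=0 h): 110·exp(−0.13863·13) = 18.143 mg/L
Dose 2 (345 mg at t=7 h): 345·exp(−0.13863·6) = 150.170 mg/L
C(13) = 18.143 + 150.170 = 168.313 mg/L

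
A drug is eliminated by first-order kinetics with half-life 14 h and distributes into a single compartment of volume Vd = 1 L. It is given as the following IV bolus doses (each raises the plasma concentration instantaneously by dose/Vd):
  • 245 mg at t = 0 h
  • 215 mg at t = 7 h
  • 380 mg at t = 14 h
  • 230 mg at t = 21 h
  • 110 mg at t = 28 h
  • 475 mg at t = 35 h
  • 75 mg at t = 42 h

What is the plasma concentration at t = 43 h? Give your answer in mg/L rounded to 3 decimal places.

k = ln 2 / 14 = 0.04951 per h
Dose 1 (245 mg at t=0 h): 245·exp(−0.04951·43) = 29.146 mg/L
Dose 2 (215 mg at t=7 h): 215·exp(−0.04951·36) = 36.171 mg/L
Dose 3 (380 mg at t=14 h): 380·exp(−0.04951·29) = 90.411 mg/L
Dose 4 (230 mg at t=21 h): 230·exp(−0.04951·22) = 77.389 mg/L
Dose 5 (110 mg at t=28 h): 110·exp(−0.04951·15) = 52.343 mg/L
Dose 6 (475 mg at t=35 h): 475·exp(−0.04951·8) = 319.651 mg/L
Dose 7 (75 mg at t=42 h): 75·exp(−0.04951·1) = 71.377 mg/L
C(43) = 29.146 + 36.171 + 90.411 + 77.389 + 52.343 + 319.651 + 71.377 = 676.489 mg/L

676.489 mg/L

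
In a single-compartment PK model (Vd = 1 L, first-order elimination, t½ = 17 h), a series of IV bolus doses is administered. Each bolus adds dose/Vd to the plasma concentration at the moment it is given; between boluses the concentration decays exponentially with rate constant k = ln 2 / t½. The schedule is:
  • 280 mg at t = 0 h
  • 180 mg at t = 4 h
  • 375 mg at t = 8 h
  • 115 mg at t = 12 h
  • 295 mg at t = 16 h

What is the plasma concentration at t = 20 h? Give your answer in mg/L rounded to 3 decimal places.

781.125 mg/L

k = ln 2 / 17 = 0.04077 per h
Dose 1 (280 mg at t=0 h): 280·exp(−0.04077·20) = 123.881 mg/L
Dose 2 (180 mg at t=4 h): 180·exp(−0.04077·16) = 93.745 mg/L
Dose 3 (375 mg at t=8 h): 375·exp(−0.04077·12) = 229.900 mg/L
Dose 4 (115 mg at t=12 h): 115·exp(−0.04077·8) = 82.992 mg/L
Dose 5 (295 mg at t=16 h): 295·exp(−0.04077·4) = 250.606 mg/L
C(20) = 123.881 + 93.745 + 229.900 + 82.992 + 250.606 = 781.125 mg/L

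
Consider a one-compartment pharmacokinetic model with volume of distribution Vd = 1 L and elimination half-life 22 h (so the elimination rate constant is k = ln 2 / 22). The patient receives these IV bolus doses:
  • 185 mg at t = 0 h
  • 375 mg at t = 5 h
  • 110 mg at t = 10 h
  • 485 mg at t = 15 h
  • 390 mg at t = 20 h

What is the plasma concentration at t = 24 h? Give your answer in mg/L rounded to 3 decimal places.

k = ln 2 / 22 = 0.03151 per h
Dose 1 (185 mg at t=0 h): 185·exp(−0.03151·24) = 86.851 mg/L
Dose 2 (375 mg at t=5 h): 375·exp(−0.03151·19) = 206.087 mg/L
Dose 3 (110 mg at t=10 h): 110·exp(−0.03151·14) = 70.767 mg/L
Dose 4 (485 mg at t=15 h): 485·exp(−0.03151·9) = 365.252 mg/L
Dose 5 (390 mg at t=20 h): 390·exp(−0.03151·4) = 343.821 mg/L
C(24) = 86.851 + 206.087 + 70.767 + 365.252 + 343.821 = 1072.778 mg/L

1072.778 mg/L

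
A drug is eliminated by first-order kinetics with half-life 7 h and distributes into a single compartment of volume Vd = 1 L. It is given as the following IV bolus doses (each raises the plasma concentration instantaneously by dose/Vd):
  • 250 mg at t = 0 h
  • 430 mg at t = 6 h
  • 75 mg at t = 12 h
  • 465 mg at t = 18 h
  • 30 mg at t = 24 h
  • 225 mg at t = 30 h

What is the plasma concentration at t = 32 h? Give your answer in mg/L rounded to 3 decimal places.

368.038 mg/L

k = ln 2 / 7 = 0.09902 per h
Dose 1 (250 mg at t=0 h): 250·exp(−0.09902·32) = 10.515 mg/L
Dose 2 (430 mg at t=6 h): 430·exp(−0.09902·26) = 32.761 mg/L
Dose 3 (75 mg at t=12 h): 75·exp(−0.09902·20) = 10.351 mg/L
Dose 4 (465 mg at t=18 h): 465·exp(−0.09902·14) = 116.250 mg/L
Dose 5 (30 mg at t=24 h): 30·exp(−0.09902·8) = 13.586 mg/L
Dose 6 (225 mg at t=30 h): 225·exp(−0.09902·2) = 184.575 mg/L
C(32) = 10.515 + 32.761 + 10.351 + 116.250 + 13.586 + 184.575 = 368.038 mg/L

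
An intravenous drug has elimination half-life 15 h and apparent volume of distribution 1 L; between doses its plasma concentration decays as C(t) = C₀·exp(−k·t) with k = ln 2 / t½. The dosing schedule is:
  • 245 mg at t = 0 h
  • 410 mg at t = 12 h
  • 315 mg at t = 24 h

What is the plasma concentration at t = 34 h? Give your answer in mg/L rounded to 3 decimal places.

397.696 mg/L

k = ln 2 / 15 = 0.04621 per h
Dose 1 (245 mg at t=0 h): 245·exp(−0.04621·34) = 50.913 mg/L
Dose 2 (410 mg at t=12 h): 410·exp(−0.04621·22) = 148.345 mg/L
Dose 3 (315 mg at t=24 h): 315·exp(−0.04621·10) = 198.438 mg/L
C(34) = 50.913 + 148.345 + 198.438 = 397.696 mg/L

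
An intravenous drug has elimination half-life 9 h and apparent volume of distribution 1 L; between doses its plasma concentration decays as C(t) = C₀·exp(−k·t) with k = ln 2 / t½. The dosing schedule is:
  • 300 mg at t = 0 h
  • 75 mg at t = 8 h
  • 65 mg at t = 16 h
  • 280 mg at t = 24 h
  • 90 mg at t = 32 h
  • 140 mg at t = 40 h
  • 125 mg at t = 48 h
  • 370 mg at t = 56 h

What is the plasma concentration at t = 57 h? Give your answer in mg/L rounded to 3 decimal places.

k = ln 2 / 9 = 0.07702 per h
Dose 1 (300 mg at t=0 h): 300·exp(−0.07702·57) = 3.720 mg/L
Dose 2 (75 mg at t=8 h): 75·exp(−0.07702·49) = 1.722 mg/L
Dose 3 (65 mg at t=16 h): 65·exp(−0.07702·41) = 2.764 mg/L
Dose 4 (280 mg at t=24 h): 280·exp(−0.07702·33) = 22.049 mg/L
Dose 5 (90 mg at t=32 h): 90·exp(−0.07702·25) = 13.123 mg/L
Dose 6 (140 mg at t=40 h): 140·exp(−0.07702·17) = 37.802 mg/L
Dose 7 (125 mg at t=48 h): 125·exp(−0.07702·9) = 62.500 mg/L
Dose 8 (370 mg at t=56 h): 370·exp(−0.07702·1) = 342.574 mg/L
C(57) = 3.720 + 1.722 + 2.764 + 22.049 + 13.123 + 37.802 + 62.500 + 342.574 = 486.255 mg/L

486.255 mg/L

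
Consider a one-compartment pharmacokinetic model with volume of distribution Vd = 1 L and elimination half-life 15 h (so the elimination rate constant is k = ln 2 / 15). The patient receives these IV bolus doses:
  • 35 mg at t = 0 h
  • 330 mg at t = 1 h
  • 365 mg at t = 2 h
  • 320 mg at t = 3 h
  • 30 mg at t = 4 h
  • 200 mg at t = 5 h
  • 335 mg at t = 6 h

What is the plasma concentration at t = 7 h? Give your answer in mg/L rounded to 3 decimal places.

1359.450 mg/L

k = ln 2 / 15 = 0.04621 per h
Dose 1 (35 mg at t=0 h): 35·exp(−0.04621·7) = 25.327 mg/L
Dose 2 (330 mg at t=1 h): 330·exp(−0.04621·6) = 250.093 mg/L
Dose 3 (365 mg at t=2 h): 365·exp(−0.04621·5) = 289.701 mg/L
Dose 4 (320 mg at t=3 h): 320·exp(−0.04621·4) = 265.996 mg/L
Dose 5 (30 mg at t=4 h): 30·exp(−0.04621·3) = 26.117 mg/L
Dose 6 (200 mg at t=5 h): 200·exp(−0.04621·2) = 182.344 mg/L
Dose 7 (335 mg at t=6 h): 335·exp(−0.04621·1) = 319.872 mg/L
C(7) = 25.327 + 250.093 + 289.701 + 265.996 + 26.117 + 182.344 + 319.872 = 1359.450 mg/L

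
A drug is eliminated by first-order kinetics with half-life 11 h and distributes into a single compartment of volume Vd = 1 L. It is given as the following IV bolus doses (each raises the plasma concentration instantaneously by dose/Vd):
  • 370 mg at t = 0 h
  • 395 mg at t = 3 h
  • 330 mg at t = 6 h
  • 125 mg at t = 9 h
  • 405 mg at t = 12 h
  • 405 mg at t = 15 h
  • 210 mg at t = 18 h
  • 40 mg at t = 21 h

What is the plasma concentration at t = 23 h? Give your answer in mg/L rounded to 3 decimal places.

k = ln 2 / 11 = 0.06301 per h
Dose 1 (370 mg at t=0 h): 370·exp(−0.06301·23) = 86.851 mg/L
Dose 2 (395 mg at t=3 h): 395·exp(−0.06301·20) = 112.013 mg/L
Dose 3 (330 mg at t=6 h): 330·exp(−0.06301·17) = 113.054 mg/L
Dose 4 (125 mg at t=9 h): 125·exp(−0.06301·14) = 51.735 mg/L
Dose 5 (405 mg at t=12 h): 405·exp(−0.06301·11) = 202.500 mg/L
Dose 6 (405 mg at t=15 h): 405·exp(−0.06301·8) = 244.638 mg/L
Dose 7 (210 mg at t=18 h): 210·exp(−0.06301·5) = 153.245 mg/L
Dose 8 (40 mg at t=21 h): 40·exp(−0.06301·2) = 35.264 mg/L
C(23) = 86.851 + 112.013 + 113.054 + 51.735 + 202.500 + 244.638 + 153.245 + 35.264 = 999.300 mg/L

999.300 mg/L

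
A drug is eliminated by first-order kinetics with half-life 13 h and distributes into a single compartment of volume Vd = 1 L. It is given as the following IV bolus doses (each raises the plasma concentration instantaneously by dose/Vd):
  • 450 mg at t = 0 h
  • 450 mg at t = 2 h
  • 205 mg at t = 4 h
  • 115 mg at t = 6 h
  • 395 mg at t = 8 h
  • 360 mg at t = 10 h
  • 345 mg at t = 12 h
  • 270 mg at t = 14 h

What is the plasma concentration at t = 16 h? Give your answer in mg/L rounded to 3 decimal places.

k = ln 2 / 13 = 0.05332 per h
Dose 1 (450 mg at t=0 h): 450·exp(−0.05332·16) = 191.741 mg/L
Dose 2 (450 mg at t=2 h): 450·exp(−0.05332·14) = 213.317 mg/L
Dose 3 (205 mg at t=4 h): 205·exp(−0.05332·12) = 108.114 mg/L
Dose 4 (115 mg at t=6 h): 115·exp(−0.05332·10) = 67.474 mg/L
Dose 5 (395 mg at t=8 h): 395·exp(−0.05332·8) = 257.839 mg/L
Dose 6 (360 mg at t=10 h): 360·exp(−0.05332·6) = 261.436 mg/L
Dose 7 (345 mg at t=12 h): 345·exp(−0.05332·4) = 278.737 mg/L
Dose 8 (270 mg at t=14 h): 270·exp(−0.05332·2) = 242.690 mg/L
C(16) = 191.741 + 213.317 + 108.114 + 67.474 + 257.839 + 261.436 + 278.737 + 242.690 = 1621.347 mg/L

1621.347 mg/L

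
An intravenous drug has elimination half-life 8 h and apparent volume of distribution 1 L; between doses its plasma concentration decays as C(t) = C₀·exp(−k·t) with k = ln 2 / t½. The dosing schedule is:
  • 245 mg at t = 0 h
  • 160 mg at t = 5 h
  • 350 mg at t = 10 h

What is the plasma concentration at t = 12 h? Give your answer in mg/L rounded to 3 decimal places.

468.175 mg/L

k = ln 2 / 8 = 0.08664 per h
Dose 1 (245 mg at t=0 h): 245·exp(−0.08664·12) = 86.621 mg/L
Dose 2 (160 mg at t=5 h): 160·exp(−0.08664·7) = 87.241 mg/L
Dose 3 (350 mg at t=10 h): 350·exp(−0.08664·2) = 294.314 mg/L
C(12) = 86.621 + 87.241 + 294.314 = 468.175 mg/L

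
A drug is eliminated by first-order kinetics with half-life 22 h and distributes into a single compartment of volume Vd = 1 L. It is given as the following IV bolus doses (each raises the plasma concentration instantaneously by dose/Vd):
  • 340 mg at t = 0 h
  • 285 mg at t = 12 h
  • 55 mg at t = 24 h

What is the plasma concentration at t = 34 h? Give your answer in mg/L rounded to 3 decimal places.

299.116 mg/L

k = ln 2 / 22 = 0.03151 per h
Dose 1 (340 mg at t=0 h): 340·exp(−0.03151·34) = 116.480 mg/L
Dose 2 (285 mg at t=12 h): 285·exp(−0.03151·22) = 142.500 mg/L
Dose 3 (55 mg at t=24 h): 55·exp(−0.03151·10) = 40.136 mg/L
C(34) = 116.480 + 142.500 + 40.136 = 299.116 mg/L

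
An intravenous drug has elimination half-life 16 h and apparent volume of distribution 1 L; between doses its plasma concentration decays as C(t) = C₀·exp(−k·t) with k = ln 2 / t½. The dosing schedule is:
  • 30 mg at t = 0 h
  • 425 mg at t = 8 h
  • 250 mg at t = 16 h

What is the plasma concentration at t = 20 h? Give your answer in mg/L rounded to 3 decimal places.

475.544 mg/L

k = ln 2 / 16 = 0.04332 per h
Dose 1 (30 mg at t=0 h): 30·exp(−0.04332·20) = 12.613 mg/L
Dose 2 (425 mg at t=8 h): 425·exp(−0.04332·12) = 252.707 mg/L
Dose 3 (250 mg at t=16 h): 250·exp(−0.04332·4) = 210.224 mg/L
C(20) = 12.613 + 252.707 + 210.224 = 475.544 mg/L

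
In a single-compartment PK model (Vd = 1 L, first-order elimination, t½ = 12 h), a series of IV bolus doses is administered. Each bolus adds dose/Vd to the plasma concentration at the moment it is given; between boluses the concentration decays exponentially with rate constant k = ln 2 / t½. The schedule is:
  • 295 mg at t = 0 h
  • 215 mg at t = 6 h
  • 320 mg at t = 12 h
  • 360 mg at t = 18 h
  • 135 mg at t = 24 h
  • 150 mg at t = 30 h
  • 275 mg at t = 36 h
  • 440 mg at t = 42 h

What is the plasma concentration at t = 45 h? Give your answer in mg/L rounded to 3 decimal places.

k = ln 2 / 12 = 0.05776 per h
Dose 1 (295 mg at t=0 h): 295·exp(−0.05776·45) = 21.926 mg/L
Dose 2 (215 mg at t=6 h): 215·exp(−0.05776·39) = 22.599 mg/L
Dose 3 (320 mg at t=12 h): 320·exp(−0.05776·33) = 47.568 mg/L
Dose 4 (360 mg at t=18 h): 360·exp(−0.05776·27) = 75.681 mg/L
Dose 5 (135 mg at t=24 h): 135·exp(−0.05776·21) = 40.136 mg/L
Dose 6 (150 mg at t=30 h): 150·exp(−0.05776·15) = 63.067 mg/L
Dose 7 (275 mg at t=36 h): 275·exp(−0.05776·9) = 163.516 mg/L
Dose 8 (440 mg at t=42 h): 440·exp(−0.05776·3) = 369.994 mg/L
C(45) = 21.926 + 22.599 + 47.568 + 75.681 + 40.136 + 63.067 + 163.516 + 369.994 = 804.487 mg/L

804.487 mg/L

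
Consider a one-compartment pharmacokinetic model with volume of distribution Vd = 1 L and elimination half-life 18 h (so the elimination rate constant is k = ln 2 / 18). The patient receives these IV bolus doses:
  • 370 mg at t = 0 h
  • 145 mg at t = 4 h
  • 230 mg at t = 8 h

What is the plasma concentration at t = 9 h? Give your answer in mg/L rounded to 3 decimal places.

602.546 mg/L

k = ln 2 / 18 = 0.03851 per h
Dose 1 (370 mg at t=0 h): 370·exp(−0.03851·9) = 261.630 mg/L
Dose 2 (145 mg at t=4 h): 145·exp(−0.03851·5) = 119.605 mg/L
Dose 3 (230 mg at t=8 h): 230·exp(−0.03851·1) = 221.311 mg/L
C(9) = 261.630 + 119.605 + 221.311 = 602.546 mg/L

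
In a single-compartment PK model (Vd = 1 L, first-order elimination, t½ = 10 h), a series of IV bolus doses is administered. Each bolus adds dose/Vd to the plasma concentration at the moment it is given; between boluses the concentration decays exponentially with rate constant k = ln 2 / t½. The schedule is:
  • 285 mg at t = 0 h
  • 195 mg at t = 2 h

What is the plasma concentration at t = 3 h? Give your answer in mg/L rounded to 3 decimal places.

413.433 mg/L

k = ln 2 / 10 = 0.06931 per h
Dose 1 (285 mg at t=0 h): 285·exp(−0.06931·3) = 231.492 mg/L
Dose 2 (195 mg at t=2 h): 195·exp(−0.06931·1) = 181.941 mg/L
C(3) = 231.492 + 181.941 = 413.433 mg/L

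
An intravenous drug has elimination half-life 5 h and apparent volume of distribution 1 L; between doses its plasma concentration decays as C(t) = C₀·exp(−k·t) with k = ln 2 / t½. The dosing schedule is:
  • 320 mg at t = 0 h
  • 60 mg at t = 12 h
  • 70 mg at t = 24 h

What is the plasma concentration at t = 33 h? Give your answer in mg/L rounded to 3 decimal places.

26.666 mg/L

k = ln 2 / 5 = 0.13863 per h
Dose 1 (320 mg at t=0 h): 320·exp(−0.13863·33) = 3.299 mg/L
Dose 2 (60 mg at t=12 h): 60·exp(−0.13863·21) = 3.265 mg/L
Dose 3 (70 mg at t=24 h): 70·exp(−0.13863·9) = 20.102 mg/L
C(33) = 3.299 + 3.265 + 20.102 = 26.666 mg/L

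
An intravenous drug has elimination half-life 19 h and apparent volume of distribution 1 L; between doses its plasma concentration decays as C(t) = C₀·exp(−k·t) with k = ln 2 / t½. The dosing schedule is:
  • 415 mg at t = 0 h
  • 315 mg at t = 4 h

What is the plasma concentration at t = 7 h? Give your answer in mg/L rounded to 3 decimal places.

603.816 mg/L

k = ln 2 / 19 = 0.03648 per h
Dose 1 (415 mg at t=0 h): 415·exp(−0.03648·7) = 321.471 mg/L
Dose 2 (315 mg at t=4 h): 315·exp(−0.03648·3) = 282.345 mg/L
C(7) = 321.471 + 282.345 = 603.816 mg/L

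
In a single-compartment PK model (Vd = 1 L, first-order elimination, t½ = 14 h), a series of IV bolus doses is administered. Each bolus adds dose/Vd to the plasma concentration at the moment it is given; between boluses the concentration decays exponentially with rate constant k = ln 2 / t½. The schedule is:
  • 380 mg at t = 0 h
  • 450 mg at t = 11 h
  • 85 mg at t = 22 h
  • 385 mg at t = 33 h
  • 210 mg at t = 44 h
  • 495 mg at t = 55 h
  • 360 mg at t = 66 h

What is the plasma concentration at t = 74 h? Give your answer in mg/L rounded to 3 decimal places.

569.711 mg/L

k = ln 2 / 14 = 0.04951 per h
Dose 1 (380 mg at t=0 h): 380·exp(−0.04951·74) = 9.741 mg/L
Dose 2 (450 mg at t=11 h): 450·exp(−0.04951·63) = 19.887 mg/L
Dose 3 (85 mg at t=22 h): 85·exp(−0.04951·52) = 6.476 mg/L
Dose 4 (385 mg at t=33 h): 385·exp(−0.04951·41) = 50.568 mg/L
Dose 5 (210 mg at t=44 h): 210·exp(−0.04951·30) = 47.550 mg/L
Dose 6 (495 mg at t=55 h): 495·exp(−0.04951·19) = 193.226 mg/L
Dose 7 (360 mg at t=66 h): 360·exp(−0.04951·8) = 242.262 mg/L
C(74) = 9.741 + 19.887 + 6.476 + 50.568 + 47.550 + 193.226 + 242.262 = 569.711 mg/L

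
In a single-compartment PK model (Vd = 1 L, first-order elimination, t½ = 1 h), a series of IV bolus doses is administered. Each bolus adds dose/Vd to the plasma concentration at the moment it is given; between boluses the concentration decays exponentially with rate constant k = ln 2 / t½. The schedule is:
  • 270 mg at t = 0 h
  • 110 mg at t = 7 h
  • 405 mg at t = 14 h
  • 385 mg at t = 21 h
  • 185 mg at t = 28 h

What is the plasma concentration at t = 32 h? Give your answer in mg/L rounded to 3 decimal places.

11.752 mg/L

k = ln 2 / 1 = 0.69315 per h
Dose 1 (270 mg at t=0 h): 270·exp(−0.69315·32) = 0.000 mg/L
Dose 2 (110 mg at t=7 h): 110·exp(−0.69315·25) = 0.000 mg/L
Dose 3 (405 mg at t=14 h): 405·exp(−0.69315·18) = 0.002 mg/L
Dose 4 (385 mg at t=21 h): 385·exp(−0.69315·11) = 0.188 mg/L
Dose 5 (185 mg at t=28 h): 185·exp(−0.69315·4) = 11.562 mg/L
C(32) = 0.000 + 0.000 + 0.002 + 0.188 + 11.562 = 11.752 mg/L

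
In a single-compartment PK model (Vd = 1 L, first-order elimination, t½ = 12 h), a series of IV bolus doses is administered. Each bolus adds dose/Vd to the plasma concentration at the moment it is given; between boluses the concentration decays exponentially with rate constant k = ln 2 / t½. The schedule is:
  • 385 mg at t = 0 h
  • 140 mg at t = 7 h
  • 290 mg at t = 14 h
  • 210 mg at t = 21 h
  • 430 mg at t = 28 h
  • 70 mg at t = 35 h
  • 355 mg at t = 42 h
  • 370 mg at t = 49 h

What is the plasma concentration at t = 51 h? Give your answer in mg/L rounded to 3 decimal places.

784.986 mg/L

k = ln 2 / 12 = 0.05776 per h
Dose 1 (385 mg at t=0 h): 385·exp(−0.05776·51) = 20.234 mg/L
Dose 2 (140 mg at t=7 h): 140·exp(−0.05776·44) = 11.024 mg/L
Dose 3 (290 mg at t=14 h): 290·exp(−0.05776·37) = 34.215 mg/L
Dose 4 (210 mg at t=21 h): 210·exp(−0.05776·30) = 37.123 mg/L
Dose 5 (430 mg at t=28 h): 430·exp(−0.05776·23) = 113.892 mg/L
Dose 6 (70 mg at t=35 h): 70·exp(−0.05776·16) = 27.780 mg/L
Dose 7 (355 mg at t=42 h): 355·exp(−0.05776·9) = 211.084 mg/L
Dose 8 (370 mg at t=49 h): 370·exp(−0.05776·2) = 329.633 mg/L
C(51) = 20.234 + 11.024 + 34.215 + 37.123 + 113.892 + 27.780 + 211.084 + 329.633 = 784.986 mg/L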